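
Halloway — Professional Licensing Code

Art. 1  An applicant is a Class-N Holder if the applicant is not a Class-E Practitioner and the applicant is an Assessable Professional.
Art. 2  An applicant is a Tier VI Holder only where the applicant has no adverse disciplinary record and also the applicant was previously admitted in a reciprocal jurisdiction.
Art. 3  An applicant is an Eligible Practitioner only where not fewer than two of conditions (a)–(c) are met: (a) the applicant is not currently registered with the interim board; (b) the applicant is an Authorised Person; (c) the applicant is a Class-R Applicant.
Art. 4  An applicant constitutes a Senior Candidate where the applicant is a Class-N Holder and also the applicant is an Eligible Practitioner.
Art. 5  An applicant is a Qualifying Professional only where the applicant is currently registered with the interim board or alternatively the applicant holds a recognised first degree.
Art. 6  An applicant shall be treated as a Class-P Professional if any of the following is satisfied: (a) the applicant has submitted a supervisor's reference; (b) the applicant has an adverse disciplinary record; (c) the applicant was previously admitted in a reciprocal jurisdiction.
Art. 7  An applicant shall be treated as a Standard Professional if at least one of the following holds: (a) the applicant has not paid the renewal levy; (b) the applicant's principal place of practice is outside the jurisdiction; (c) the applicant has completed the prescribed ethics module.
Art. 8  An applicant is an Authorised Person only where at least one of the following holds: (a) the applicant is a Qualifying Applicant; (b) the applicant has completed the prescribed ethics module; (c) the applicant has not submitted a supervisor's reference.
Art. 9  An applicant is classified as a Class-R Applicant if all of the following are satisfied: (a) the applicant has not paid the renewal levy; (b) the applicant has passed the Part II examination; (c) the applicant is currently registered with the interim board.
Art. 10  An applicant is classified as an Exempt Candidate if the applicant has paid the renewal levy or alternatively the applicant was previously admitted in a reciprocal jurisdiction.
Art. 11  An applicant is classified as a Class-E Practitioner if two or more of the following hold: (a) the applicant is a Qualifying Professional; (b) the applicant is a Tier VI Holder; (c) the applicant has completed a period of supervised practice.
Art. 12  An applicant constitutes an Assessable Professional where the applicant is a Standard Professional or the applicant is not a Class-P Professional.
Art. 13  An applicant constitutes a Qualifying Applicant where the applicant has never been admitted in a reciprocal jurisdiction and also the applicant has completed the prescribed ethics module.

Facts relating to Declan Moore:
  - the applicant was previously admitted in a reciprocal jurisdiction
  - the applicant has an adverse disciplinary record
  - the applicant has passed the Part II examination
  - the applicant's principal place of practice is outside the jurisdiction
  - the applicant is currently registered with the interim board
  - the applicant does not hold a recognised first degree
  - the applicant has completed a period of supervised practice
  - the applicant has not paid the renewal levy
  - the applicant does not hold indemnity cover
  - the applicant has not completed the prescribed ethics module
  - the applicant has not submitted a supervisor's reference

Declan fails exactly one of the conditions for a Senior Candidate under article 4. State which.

Class-N Holder

article 5 — Qualifying Professional: [the applicant is currently registered with the interim board? yes] OR [the applicant holds a recognised first degree? no] → satisfied.
article 2 — Tier VI Holder: [the applicant has no adverse disciplinary record? no] AND [the applicant was previously admitted in a reciprocal jurisdiction? yes] → not satisfied.
article 11 — Class-E Practitioner: Qualifying Professional (article 5)? yes; Tier VI Holder (article 2)? no; the applicant has completed a period of supervised practice? yes — 2 of 3 hold (need ≥2) → satisfied.
article 7 — Standard Professional: [the applicant has not paid the renewal levy? yes] OR [the applicant's principal place of practice is outside the jurisdiction? yes] OR [the applicant has completed the prescribed ethics module? no] → satisfied.
article 6 — Class-P Professional: [the applicant has submitted a supervisor's reference? no] OR [the applicant has an adverse disciplinary record? yes] OR [the applicant was previously admitted in a reciprocal jurisdiction? yes] → satisfied.
article 12 — Assessable Professional: [Standard Professional (article 7)? yes] OR [not a Class-P Professional (article 6)? no] → satisfied.
article 1 — Class-N Holder: [not a Class-E Practitioner (article 11)? no] AND [Assessable Professional (article 12)? yes] → not satisfied.
article 13 — Qualifying Applicant: [the applicant has never been admitted in a reciprocal jurisdiction? no] AND [the applicant has completed the prescribed ethics module? no] → not satisfied.
article 8 — Authorised Person: [Qualifying Applicant (article 13)? no] OR [the applicant has completed the prescribed ethics module? no] OR [the applicant has not submitted a supervisor's reference? yes] → satisfied.
article 9 — Class-R Applicant: [the applicant has not paid the renewal levy? yes] AND [the applicant has passed the Part II examination? yes] AND [the applicant is currently registered with the interim board? yes] → satisfied.
article 3 — Eligible Practitioner: the applicant is not currently registered with the interim board? no; Authorised Person (article 8)? yes; Class-R Applicant (article 9)? yes — 2 of 3 hold (need ≥2) → satisfied.
article 4 — Senior Candidate: [Class-N Holder (article 1)? no] AND [Eligible Practitioner (article 3)? yes] → not satisfied.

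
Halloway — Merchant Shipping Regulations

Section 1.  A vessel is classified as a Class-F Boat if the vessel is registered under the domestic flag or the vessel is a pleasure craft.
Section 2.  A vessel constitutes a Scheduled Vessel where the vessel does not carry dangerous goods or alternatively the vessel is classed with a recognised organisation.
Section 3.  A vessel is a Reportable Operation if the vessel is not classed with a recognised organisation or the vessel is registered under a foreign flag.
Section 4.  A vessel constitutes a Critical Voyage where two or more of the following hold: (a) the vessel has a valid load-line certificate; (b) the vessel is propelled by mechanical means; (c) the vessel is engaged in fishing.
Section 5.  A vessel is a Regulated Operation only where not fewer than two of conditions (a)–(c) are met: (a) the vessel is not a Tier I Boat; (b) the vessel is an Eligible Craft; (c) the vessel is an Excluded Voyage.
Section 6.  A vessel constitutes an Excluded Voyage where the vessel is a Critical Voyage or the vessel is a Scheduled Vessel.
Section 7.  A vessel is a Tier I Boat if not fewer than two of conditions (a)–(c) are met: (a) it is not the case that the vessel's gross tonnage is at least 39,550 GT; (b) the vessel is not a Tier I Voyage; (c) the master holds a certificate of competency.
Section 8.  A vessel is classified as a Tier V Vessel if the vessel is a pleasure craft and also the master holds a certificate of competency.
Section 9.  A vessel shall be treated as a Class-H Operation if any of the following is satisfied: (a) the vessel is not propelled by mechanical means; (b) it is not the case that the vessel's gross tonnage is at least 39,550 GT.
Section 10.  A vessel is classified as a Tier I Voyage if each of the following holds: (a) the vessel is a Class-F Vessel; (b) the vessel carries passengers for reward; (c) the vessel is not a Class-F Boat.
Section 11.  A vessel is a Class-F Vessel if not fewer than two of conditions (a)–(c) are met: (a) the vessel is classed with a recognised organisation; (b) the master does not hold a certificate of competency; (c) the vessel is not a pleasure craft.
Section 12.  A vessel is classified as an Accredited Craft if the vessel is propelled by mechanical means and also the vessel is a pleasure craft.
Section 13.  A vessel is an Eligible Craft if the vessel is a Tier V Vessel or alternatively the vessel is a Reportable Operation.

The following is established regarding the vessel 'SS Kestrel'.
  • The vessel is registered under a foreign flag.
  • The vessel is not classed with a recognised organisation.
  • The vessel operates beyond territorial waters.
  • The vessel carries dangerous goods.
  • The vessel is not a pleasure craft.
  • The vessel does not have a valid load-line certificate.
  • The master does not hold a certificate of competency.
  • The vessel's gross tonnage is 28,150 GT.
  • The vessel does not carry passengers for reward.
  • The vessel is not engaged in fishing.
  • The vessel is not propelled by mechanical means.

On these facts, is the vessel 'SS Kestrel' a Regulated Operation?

Under section 11: the vessel is classed with a recognised organisation? no; the master does not hold a certificate of competency? yes; the vessel is not a pleasure craft? yes — 2 of 3 hold (need ≥2) → satisfied.
Under section 1: the vessel is registered under the domestic flag? no; or the vessel is a pleasure craft? no. So the vessel is not a Class-F Boat.
Under section 10: Class-F Vessel (section 11)? yes; and the vessel carries passengers for reward? no; and not a Class-F Boat (section 1)? yes. So the vessel is not a Tier I Voyage.
Under section 7: vessel's gross tonnage: 28,150 GT ≥ 39,550 GT? no, so negated condition yes; not a Tier I Voyage (section 10)? yes; the master holds a certificate of competency? no — 2 of 3 hold (need ≥2) → satisfied.
Under section 8: the vessel is a pleasure craft? no; and the master holds a certificate of competency? no. So the vessel is not a Tier V Vessel.
Under section 3: the vessel is not classed with a recognised organisation? yes; or the vessel is registered under a foreign flag? yes. So the vessel is a Reportable Operation.
Under section 13: Tier V Vessel (section 8)? no; or Reportable Operation (section 3)? yes. So the vessel is an Eligible Craft.
Under section 4: the vessel has a valid load-line certificate? no; the vessel is propelled by mechanical means? no; the vessel is engaged in fishing? no — 0 of 3 hold (need ≥2) → not satisfied.
Under section 2: the vessel does not carry dangerous goods? no; or the vessel is classed with a recognised organisation? no. So the vessel is not a Scheduled Vessel.
Under section 6: Critical Voyage (section 4)? no; or Scheduled Vessel (section 2)? no. So the vessel is not an Excluded Voyage.
Under section 5: not a Tier I Boat (section 7)? no; Eligible Craft (section 13)? yes; Excluded Voyage (section 6)? no — 1 of 3 hold (need ≥2) → not satisfied.

No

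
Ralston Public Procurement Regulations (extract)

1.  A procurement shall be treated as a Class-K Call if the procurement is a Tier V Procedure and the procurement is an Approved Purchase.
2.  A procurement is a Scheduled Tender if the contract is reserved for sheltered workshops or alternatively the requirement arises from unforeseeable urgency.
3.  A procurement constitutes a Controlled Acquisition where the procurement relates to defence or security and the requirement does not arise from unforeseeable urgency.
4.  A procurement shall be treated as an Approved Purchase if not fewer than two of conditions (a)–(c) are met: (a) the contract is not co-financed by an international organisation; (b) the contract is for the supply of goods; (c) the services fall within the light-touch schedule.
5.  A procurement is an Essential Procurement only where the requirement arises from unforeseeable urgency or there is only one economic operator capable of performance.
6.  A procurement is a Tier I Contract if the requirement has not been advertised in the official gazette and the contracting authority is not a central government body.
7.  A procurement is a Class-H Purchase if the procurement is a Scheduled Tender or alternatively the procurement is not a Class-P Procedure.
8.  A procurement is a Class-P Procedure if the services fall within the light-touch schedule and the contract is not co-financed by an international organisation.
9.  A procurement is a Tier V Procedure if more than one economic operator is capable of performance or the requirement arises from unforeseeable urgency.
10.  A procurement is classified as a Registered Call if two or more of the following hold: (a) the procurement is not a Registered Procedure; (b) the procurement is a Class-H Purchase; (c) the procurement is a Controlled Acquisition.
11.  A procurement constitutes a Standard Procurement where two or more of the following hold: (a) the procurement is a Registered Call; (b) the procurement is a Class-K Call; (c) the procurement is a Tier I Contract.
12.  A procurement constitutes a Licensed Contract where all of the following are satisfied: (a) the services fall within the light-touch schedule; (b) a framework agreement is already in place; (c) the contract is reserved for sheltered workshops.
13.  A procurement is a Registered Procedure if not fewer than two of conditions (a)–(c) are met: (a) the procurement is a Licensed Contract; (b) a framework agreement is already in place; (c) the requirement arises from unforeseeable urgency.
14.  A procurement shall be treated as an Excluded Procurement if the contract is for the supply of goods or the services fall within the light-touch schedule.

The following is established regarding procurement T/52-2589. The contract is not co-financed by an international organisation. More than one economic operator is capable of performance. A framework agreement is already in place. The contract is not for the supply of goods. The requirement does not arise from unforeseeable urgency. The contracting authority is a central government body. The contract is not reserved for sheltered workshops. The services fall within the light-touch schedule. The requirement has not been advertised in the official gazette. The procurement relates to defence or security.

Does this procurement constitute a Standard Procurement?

Yes

paragraph 12 — Licensed Contract: [the services fall within the light-touch schedule? yes] AND [a framework agreement is already in place? yes] AND [the contract is reserved for sheltered workshops? no] → not satisfied.
paragraph 13 — Registered Procedure: Licensed Contract (paragraph 12)? no; a framework agreement is already in place? yes; the requirement arises from unforeseeable urgency? no — 1 of 3 hold (need ≥2) → not satisfied.
paragraph 2 — Scheduled Tender: [the contract is reserved for sheltered workshops? no] OR [the requirement arises from unforeseeable urgency? no] → not satisfied.
paragraph 8 — Class-P Procedure: [the services fall within the light-touch schedule? yes] AND [the contract is not co-financed by an international organisation? yes] → satisfied.
paragraph 7 — Class-H Purchase: [Scheduled Tender (paragraph 2)? no] OR [not a Class-P Procedure (paragraph 8)? no] → not satisfied.
paragraph 3 — Controlled Acquisition: [the procurement relates to defence or security? yes] AND [the requirement does not arise from unforeseeable urgency? yes] → satisfied.
paragraph 10 — Registered Call: not a Registered Procedure (paragraph 13)? yes; Class-H Purchase (paragraph 7)? no; Controlled Acquisition (paragraph 3)? yes — 2 of 3 hold (need ≥2) → satisfied.
paragraph 9 — Tier V Procedure: [more than one economic operator is capable of performance? yes] OR [the requirement arises from unforeseeable urgency? no] → satisfied.
paragraph 4 — Approved Purchase: the contract is not co-financed by an international organisation? yes; the contract is for the supply of goods? no; the services fall within the light-touch schedule? yes — 2 of 3 hold (need ≥2) → satisfied.
paragraph 1 — Class-K Call: [Tier V Procedure (paragraph 9)? yes] AND [Approved Purchase (paragraph 4)? yes] → satisfied.
paragraph 6 — Tier I Contract: [the requirement has not been advertised in the official gazette? yes] AND [the contracting authority is not a central government body? no] → not satisfied.
paragraph 11 — Standard Procurement: Registered Call (paragraph 10)? yes; Class-K Call (paragraph 1)? yes; Tier I Contract (paragraph 6)? no — 2 of 3 hold (need ≥2) → satisfied.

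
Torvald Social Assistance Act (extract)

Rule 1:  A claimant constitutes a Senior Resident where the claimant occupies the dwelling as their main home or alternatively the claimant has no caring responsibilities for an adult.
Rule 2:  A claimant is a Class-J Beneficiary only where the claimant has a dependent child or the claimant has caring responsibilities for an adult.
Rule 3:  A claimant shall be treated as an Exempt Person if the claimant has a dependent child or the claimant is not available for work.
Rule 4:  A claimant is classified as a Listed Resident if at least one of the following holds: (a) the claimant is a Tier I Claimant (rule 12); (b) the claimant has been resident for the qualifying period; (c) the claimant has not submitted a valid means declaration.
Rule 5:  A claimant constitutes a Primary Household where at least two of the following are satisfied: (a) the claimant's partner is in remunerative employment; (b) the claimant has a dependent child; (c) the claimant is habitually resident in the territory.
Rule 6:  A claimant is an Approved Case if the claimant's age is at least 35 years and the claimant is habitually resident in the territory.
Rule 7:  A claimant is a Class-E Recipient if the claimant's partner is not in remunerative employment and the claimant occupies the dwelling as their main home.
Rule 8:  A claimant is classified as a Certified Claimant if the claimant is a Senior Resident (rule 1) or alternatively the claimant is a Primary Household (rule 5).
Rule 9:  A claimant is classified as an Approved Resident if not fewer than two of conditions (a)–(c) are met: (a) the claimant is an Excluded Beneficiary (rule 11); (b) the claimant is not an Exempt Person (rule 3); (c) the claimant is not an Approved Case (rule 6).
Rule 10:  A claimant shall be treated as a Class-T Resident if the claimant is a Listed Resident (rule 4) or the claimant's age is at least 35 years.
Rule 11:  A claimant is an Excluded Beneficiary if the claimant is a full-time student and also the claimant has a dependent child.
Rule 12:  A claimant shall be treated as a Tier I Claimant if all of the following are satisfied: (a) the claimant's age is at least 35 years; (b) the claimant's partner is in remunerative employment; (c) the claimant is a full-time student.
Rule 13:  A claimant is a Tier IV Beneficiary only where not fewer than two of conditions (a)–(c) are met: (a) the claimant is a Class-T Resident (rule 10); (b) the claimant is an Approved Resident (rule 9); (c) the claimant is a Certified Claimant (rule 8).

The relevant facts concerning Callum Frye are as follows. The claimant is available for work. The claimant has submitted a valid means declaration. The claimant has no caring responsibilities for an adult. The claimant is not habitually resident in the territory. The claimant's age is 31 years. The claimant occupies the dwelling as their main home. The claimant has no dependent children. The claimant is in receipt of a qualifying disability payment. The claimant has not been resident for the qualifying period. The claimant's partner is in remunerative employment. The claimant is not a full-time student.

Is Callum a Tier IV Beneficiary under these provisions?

Yes

rule 12 — Tier I Claimant: [claimant's age: 31 years ≥ 35 years? no] AND [the claimant's partner is in remunerative employment? yes] AND [the claimant is a full-time student? no] → not satisfied.
rule 4 — Listed Resident: [Tier I Claimant (rule 12)? no] OR [the claimant has been resident for the qualifying period? no] OR [the claimant has not submitted a valid means declaration? no] → not satisfied.
rule 10 — Class-T Resident: [Listed Resident (rule 4)? no] OR [claimant's age: 31 years ≥ 35 years? no] → not satisfied.
rule 11 — Excluded Beneficiary: [the claimant is a full-time student? no] AND [the claimant has a dependent child? no] → not satisfied.
rule 3 — Exempt Person: [the claimant has a dependent child? no] OR [the claimant is not available for work? no] → not satisfied.
rule 6 — Approved Case: [claimant's age: 31 years ≥ 35 years? no] AND [the claimant is habitually resident in the territory? no] → not satisfied.
rule 9 — Approved Resident: Excluded Beneficiary (rule 11)? no; not an Exempt Person (rule 3)? yes; not an Approved Case (rule 6)? yes — 2 of 3 hold (need ≥2) → satisfied.
rule 1 — Senior Resident: [the claimant occupies the dwelling as their main home? yes] OR [the claimant has no caring responsibilities for an adult? yes] → satisfied.
rule 5 — Primary Household: the claimant's partner is in remunerative employment? yes; the claimant has a dependent child? no; the claimant is habitually resident in the territory? no — 1 of 3 hold (need ≥2) → not satisfied.
rule 8 — Certified Claimant: [Senior Resident (rule 1)? yes] OR [Primary Household (rule 5)? no] → satisfied.
rule 13 — Tier IV Beneficiary: Class-T Resident (rule 10)? no; Approved Resident (rule 9)? yes; Certified Claimant (rule 8)? yes — 2 of 3 hold (need ≥2) → satisfied.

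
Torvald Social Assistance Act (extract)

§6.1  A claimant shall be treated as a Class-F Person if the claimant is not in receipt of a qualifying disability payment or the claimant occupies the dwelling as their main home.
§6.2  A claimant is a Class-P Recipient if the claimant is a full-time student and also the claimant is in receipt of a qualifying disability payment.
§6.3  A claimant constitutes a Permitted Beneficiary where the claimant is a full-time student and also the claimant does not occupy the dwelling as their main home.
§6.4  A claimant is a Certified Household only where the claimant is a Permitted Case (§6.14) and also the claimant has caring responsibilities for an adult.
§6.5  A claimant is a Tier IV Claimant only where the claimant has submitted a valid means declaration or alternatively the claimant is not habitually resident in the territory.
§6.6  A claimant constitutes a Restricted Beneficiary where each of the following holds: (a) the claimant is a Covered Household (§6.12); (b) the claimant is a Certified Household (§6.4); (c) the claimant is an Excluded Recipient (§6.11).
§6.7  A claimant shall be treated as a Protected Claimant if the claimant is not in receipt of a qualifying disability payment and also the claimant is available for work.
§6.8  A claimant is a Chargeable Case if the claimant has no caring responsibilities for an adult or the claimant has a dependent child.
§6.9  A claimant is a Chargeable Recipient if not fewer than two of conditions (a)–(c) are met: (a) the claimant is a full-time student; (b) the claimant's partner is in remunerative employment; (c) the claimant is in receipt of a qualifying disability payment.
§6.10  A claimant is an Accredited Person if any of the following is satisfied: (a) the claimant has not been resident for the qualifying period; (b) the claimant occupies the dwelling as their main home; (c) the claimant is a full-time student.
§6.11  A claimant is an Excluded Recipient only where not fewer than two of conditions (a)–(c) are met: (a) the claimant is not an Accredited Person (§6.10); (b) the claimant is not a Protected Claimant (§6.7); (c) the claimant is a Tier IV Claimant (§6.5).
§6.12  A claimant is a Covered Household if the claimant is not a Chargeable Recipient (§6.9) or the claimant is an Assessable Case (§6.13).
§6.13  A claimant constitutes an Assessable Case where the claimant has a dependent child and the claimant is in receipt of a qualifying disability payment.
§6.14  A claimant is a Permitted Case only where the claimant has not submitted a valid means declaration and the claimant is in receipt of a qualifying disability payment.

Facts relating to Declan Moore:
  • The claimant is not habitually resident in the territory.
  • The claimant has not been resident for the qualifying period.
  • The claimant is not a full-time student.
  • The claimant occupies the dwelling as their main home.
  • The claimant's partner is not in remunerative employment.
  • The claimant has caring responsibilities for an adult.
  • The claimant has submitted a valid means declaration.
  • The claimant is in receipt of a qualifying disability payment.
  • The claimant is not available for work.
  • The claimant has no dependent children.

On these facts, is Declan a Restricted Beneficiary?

Under §6.9: the claimant is a full-time student? no; the claimant's partner is in remunerative employment? no; the claimant is in receipt of a qualifying disability payment? yes — 1 of 3 hold (need ≥2) → not satisfied.
Under §6.13: the claimant has a dependent child? no; and the claimant is in receipt of a qualifying disability payment? yes. So the claimant is not an Assessable Case.
Under §6.12: not a Chargeable Recipient (§6.9)? yes; or Assessable Case (§6.13)? no. So the claimant is a Covered Household.
Under §6.14: the claimant has not submitted a valid means declaration? no; and the claimant is in receipt of a qualifying disability payment? yes. So the claimant is not a Permitted Case.
Under §6.4: Permitted Case (§6.14)? no; and the claimant has caring responsibilities for an adult? yes. So the claimant is not a Certified Household.
Under §6.10: the claimant has not been resident for the qualifying period? yes; or the claimant occupies the dwelling as their main home? yes; or the claimant is a full-time student? no. So the claimant is an Accredited Person.
Under §6.7: the claimant is not in receipt of a qualifying disability payment? no; and the claimant is available for work? no. So the claimant is not a Protected Claimant.
Under §6.5: the claimant has submitted a valid means declaration? yes; or the claimant is not habitually resident in the territory? yes. So the claimant is a Tier IV Claimant.
Under §6.11: not an Accredited Person (§6.10)? no; not a Protected Claimant (§6.7)? yes; Tier IV Claimant (§6.5)? yes — 2 of 3 hold (need ≥2) → satisfied.
Under §6.6: Covered Household (§6.12)? yes; and Certified Household (§6.4)? no; and Excluded Recipient (§6.11)? yes. So the claimant is not a Restricted Beneficiary.

No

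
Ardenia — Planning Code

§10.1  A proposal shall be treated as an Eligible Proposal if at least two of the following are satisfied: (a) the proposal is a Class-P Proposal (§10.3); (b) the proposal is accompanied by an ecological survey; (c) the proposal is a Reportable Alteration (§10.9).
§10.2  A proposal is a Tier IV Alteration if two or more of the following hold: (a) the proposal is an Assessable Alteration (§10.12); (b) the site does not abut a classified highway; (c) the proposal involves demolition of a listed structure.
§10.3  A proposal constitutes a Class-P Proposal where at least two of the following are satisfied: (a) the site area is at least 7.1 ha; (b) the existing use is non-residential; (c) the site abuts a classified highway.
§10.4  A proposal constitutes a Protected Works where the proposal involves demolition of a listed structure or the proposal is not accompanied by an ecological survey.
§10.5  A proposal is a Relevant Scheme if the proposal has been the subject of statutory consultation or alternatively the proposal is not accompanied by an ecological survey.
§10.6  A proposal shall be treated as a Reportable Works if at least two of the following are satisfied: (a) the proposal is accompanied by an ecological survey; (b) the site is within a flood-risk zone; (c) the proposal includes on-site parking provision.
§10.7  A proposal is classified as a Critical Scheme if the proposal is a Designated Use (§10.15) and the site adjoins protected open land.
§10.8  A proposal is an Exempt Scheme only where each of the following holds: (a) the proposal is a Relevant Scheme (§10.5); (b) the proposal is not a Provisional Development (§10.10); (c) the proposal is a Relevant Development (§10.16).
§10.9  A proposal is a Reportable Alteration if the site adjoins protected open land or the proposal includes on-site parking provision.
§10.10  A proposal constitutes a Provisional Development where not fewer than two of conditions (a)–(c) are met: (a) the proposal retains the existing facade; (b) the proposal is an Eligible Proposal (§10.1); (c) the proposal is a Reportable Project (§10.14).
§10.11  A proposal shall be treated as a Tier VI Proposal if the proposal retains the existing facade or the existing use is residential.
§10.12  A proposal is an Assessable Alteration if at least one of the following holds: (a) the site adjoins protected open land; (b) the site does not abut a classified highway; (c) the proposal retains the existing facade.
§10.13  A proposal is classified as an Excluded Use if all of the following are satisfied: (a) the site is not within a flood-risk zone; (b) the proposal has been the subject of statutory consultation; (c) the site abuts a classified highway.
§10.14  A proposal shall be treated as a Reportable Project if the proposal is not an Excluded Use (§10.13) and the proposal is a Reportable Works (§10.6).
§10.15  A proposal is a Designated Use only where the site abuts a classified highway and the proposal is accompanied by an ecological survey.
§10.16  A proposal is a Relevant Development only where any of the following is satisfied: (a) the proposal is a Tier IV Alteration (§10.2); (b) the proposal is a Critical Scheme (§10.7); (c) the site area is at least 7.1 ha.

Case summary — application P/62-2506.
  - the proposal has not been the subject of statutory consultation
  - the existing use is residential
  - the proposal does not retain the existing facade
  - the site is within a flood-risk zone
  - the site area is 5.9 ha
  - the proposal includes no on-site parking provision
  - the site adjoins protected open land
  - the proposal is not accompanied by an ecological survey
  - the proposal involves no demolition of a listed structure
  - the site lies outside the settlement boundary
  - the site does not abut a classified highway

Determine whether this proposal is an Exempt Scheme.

Under §10.5: the proposal has been the subject of statutory consultation? no; or the proposal is not accompanied by an ecological survey? yes. So the proposal is a Relevant Scheme.
Under §10.3: site area: 5.9 ha ≥ 7.1 ha? no; the existing use is non-residential? no; the site abuts a classified highway? no — 0 of 3 hold (need ≥2) → not satisfied.
Under §10.9: the site adjoins protected open land? yes; or the proposal includes on-site parking provision? no. So the proposal is a Reportable Alteration.
Under §10.1: Class-P Proposal (§10.3)? no; the proposal is accompanied by an ecological survey? no; Reportable Alteration (§10.9)? yes — 1 of 3 hold (need ≥2) → not satisfied.
Under §10.13: the site is not within a flood-risk zone? no; and the proposal has been the subject of statutory consultation? no; and the site abuts a classified highway? no. So the proposal is not an Excluded Use.
Under §10.6: the proposal is accompanied by an ecological survey? no; the site is within a flood-risk zone? yes; the proposal includes on-site parking provision? no — 1 of 3 hold (need ≥2) → not satisfied.
Under §10.14: not an Excluded Use (§10.13)? yes; and Reportable Works (§10.6)? no. So the proposal is not a Reportable Project.
Under §10.10: the proposal retains the existing facade? no; Eligible Proposal (§10.1)? no; Reportable Project (§10.14)? no — 0 of 3 hold (need ≥2) → not satisfied.
Under §10.12: the site adjoins protected open land? yes; or the site does not abut a classified highway? yes; or the proposal retains the existing facade? no. So the proposal is an Assessable Alteration.
Under §10.2: Assessable Alteration (§10.12)? yes; the site does not abut a classified highway? yes; the proposal involves demolition of a listed structure? no — 2 of 3 hold (need ≥2) → satisfied.
Under §10.15: the site abuts a classified highway? no; and the proposal is accompanied by an ecological survey? no. So the proposal is not a Designated Use.
Under §10.7: Designated Use (§10.15)? no; and the site adjoins protected open land? yes. So the proposal is not a Critical Scheme.
Under §10.16: Tier IV Alteration (§10.2)? yes; or Critical Scheme (§10.7)? no; or site area: 5.9 ha ≥ 7.1 ha? no. So the proposal is a Relevant Development.
Under §10.8: Relevant Scheme (§10.5)? yes; and not a Provisional Development (§10.10)? yes; and Relevant Development (§10.16)? yes. So the proposal is an Exempt Scheme.

Yes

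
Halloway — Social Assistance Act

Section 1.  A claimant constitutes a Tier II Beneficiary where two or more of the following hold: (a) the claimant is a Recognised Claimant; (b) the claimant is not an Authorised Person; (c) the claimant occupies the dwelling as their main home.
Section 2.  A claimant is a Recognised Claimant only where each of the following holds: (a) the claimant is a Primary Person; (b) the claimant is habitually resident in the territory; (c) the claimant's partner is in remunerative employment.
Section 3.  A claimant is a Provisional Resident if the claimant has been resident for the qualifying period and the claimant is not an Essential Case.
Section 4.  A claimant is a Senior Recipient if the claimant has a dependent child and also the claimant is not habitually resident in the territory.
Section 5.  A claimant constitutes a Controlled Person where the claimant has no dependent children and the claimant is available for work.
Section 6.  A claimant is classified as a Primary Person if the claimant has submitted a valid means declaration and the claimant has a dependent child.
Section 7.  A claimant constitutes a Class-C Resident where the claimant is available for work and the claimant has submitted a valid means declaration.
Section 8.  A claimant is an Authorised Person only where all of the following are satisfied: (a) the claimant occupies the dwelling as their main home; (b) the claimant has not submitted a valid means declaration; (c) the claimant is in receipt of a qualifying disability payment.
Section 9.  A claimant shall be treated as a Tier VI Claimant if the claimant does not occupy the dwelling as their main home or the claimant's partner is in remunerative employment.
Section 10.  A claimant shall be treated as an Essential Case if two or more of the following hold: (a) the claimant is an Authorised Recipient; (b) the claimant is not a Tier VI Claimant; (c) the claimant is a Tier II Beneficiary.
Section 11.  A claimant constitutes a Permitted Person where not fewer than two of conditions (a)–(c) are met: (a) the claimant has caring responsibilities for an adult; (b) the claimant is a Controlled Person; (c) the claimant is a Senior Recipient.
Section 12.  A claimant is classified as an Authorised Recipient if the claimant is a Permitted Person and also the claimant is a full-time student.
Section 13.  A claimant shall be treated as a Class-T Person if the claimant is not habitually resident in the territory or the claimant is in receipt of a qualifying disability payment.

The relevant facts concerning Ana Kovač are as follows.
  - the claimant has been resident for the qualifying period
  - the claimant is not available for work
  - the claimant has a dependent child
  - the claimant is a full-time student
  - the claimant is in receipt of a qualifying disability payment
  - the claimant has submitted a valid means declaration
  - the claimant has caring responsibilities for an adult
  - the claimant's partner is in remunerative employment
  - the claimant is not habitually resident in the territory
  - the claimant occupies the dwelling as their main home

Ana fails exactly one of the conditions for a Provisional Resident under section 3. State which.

Essential Case

Under section 5: the claimant has no dependent children? no; and the claimant is available for work? no. So the claimant is not a Controlled Person.
Under section 4: the claimant has a dependent child? yes; and the claimant is not habitually resident in the territory? yes. So the claimant is a Senior Recipient.
Under section 11: the claimant has caring responsibilities for an adult? yes; Controlled Person (section 5)? no; Senior Recipient (section 4)? yes — 2 of 3 hold (need ≥2) → satisfied.
Under section 12: Permitted Person (section 11)? yes; and the claimant is a full-time student? yes. So the claimant is an Authorised Recipient.
Under section 9: the claimant does not occupy the dwelling as their main home? no; or the claimant's partner is in remunerative employment? yes. So the claimant is a Tier VI Claimant.
Under section 6: the claimant has submitted a valid means declaration? yes; and the claimant has a dependent child? yes. So the claimant is a Primary Person.
Under section 2: Primary Person (section 6)? yes; and the claimant is habitually resident in the territory? no; and the claimant's partner is in remunerative employment? yes. So the claimant is not a Recognised Claimant.
Under section 8: the claimant occupies the dwelling as their main home? yes; and the claimant has not submitted a valid means declaration? no; and the claimant is in receipt of a qualifying disability payment? yes. So the claimant is not an Authorised Person.
Under section 1: Recognised Claimant (section 2)? no; not an Authorised Person (section 8)? yes; the claimant occupies the dwelling as their main home? yes — 2 of 3 hold (need ≥2) → satisfied.
Under section 10: Authorised Recipient (section 12)? yes; not a Tier VI Claimant (section 9)? no; Tier II Beneficiary (section 1)? yes — 2 of 3 hold (need ≥2) → satisfied.
Under section 3: the claimant has been resident for the qualifying period? yes; and not an Essential Case (section 10)? no. So the claimant is not a Provisional Resident.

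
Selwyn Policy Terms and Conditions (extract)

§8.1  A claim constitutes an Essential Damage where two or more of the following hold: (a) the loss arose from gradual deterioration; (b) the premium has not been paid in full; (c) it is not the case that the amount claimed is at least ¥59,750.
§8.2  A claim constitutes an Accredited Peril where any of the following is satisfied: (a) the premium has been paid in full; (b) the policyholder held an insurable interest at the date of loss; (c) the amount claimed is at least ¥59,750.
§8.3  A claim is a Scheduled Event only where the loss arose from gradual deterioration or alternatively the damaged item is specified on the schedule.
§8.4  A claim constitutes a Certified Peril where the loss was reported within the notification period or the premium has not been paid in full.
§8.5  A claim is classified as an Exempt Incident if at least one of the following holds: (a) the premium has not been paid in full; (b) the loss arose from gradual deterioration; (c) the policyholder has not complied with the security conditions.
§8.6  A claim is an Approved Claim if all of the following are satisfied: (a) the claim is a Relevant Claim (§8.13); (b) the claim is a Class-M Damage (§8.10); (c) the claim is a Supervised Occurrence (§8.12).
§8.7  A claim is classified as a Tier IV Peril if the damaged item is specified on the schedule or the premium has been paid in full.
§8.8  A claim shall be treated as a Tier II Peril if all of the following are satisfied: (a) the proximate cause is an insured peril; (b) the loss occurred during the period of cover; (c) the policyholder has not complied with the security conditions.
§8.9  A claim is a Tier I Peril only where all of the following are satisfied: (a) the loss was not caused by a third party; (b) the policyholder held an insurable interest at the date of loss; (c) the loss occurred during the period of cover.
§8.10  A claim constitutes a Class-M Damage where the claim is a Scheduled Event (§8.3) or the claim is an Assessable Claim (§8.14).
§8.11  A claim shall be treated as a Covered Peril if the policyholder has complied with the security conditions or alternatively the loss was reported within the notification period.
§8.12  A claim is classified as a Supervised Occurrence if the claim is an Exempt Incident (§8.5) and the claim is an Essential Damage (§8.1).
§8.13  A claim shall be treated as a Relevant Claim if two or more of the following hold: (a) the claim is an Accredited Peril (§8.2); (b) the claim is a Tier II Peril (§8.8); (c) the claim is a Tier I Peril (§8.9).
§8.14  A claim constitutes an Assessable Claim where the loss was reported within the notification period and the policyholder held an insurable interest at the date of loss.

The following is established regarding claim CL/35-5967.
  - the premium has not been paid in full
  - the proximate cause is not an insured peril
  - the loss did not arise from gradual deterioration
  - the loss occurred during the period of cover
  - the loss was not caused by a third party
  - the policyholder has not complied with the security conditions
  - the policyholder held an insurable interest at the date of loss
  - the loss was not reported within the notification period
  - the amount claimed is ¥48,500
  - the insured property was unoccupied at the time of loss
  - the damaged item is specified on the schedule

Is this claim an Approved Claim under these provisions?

§8.2 — Accredited Peril: [the premium has been paid in full? no] OR [the policyholder held an insurable interest at the date of loss? yes] OR [amount claimed: ¥48,500 ≥ ¥59,750? no] → satisfied.
§8.8 — Tier II Peril: [the proximate cause is an insured peril? no] AND [the loss occurred during the period of cover? yes] AND [the policyholder has not complied with the security conditions? yes] → not satisfied.
§8.9 — Tier I Peril: [the loss was not caused by a third party? yes] AND [the policyholder held an insurable interest at the date of loss? yes] AND [the loss occurred during the period of cover? yes] → satisfied.
§8.13 — Relevant Claim: Accredited Peril (§8.2)? yes; Tier II Peril (§8.8)? no; Tier I Peril (§8.9)? yes — 2 of 3 hold (need ≥2) → satisfied.
§8.3 — Scheduled Event: [the loss arose from gradual deterioration? no] OR [the damaged item is specified on the schedule? yes] → satisfied.
§8.14 — Assessable Claim: [the loss was reported within the notification period? no] AND [the policyholder held an insurable interest at the date of loss? yes] → not satisfied.
§8.10 — Class-M Damage: [Scheduled Event (§8.3)? yes] OR [Assessable Claim (§8.14)? no] → satisfied.
§8.5 — Exempt Incident: [the premium has not been paid in full? yes] OR [the loss arose from gradual deterioration? no] OR [the policyholder has not complied with the security conditions? yes] → satisfied.
§8.1 — Essential Damage: the loss arose from gradual deterioration? no; the premium has not been paid in full? yes; amount claimed: ¥48,500 ≥ ¥59,750? no, so negated condition yes — 2 of 3 hold (need ≥2) → satisfied.
§8.12 — Supervised Occurrence: [Exempt Incident (§8.5)? yes] AND [Essential Damage (§8.1)? yes] → satisfied.
§8.6 — Approved Claim: [Relevant Claim (§8.13)? yes] AND [Class-M Damage (§8.10)? yes] AND [Supervised Occurrence (§8.12)? yes] → satisfied.

Yes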